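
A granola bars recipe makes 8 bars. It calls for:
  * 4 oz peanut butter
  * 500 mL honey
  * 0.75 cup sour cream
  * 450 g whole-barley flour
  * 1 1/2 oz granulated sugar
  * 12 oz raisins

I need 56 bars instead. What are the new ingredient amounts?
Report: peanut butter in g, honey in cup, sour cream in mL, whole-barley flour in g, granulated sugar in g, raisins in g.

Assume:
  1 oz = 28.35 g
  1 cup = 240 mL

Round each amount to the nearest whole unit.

Scaling factor: 56/8 = 7.
peanut butter: 4 oz × 7 × 28.35 g/oz ≈ 794 g
honey: 500 mL × 7 ÷ 240 mL/cup ≈ 15 cup
sour cream: 0.75 cup × 7 × 240 mL/cup = 1260 mL
whole-barley flour: 450 g × 7 = 3150 g
granulated sugar: 1.5 oz × 7 × 28.35 g/oz ≈ 298 g
raisins: 12 oz × 7 × 28.35 g/oz ≈ 2381 g

peanut butter: 794 g; honey: 15 cup; sour cream: 1260 mL; whole-barley flour: 3150 g; granulated sugar: 298 g; raisins: 2381 g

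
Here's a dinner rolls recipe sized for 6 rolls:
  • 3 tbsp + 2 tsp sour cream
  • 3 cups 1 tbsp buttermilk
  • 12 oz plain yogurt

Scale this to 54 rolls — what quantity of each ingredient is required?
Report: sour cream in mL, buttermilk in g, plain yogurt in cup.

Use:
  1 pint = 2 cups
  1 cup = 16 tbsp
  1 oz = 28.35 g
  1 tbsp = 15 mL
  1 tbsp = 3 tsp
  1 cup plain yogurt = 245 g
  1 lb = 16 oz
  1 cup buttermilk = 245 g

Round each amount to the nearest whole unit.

Scaling factor: 54/6 = 9.
sour cream: (3 tbsp + 2 tsp = 11/3 tbsp) × 9 × 15 mL/tbsp = 495 mL
buttermilk: (3 cup + 1 tbsp = 3.0625 cup) × 9 × 245 g/cup ≈ 6753 g
plain yogurt: 12 oz × 9 × 28.35 g/oz ÷ 245 g/cup ≈ 12 cup

sour cream: 495 mL; buttermilk: 6753 g; plain yogurt: 12 cup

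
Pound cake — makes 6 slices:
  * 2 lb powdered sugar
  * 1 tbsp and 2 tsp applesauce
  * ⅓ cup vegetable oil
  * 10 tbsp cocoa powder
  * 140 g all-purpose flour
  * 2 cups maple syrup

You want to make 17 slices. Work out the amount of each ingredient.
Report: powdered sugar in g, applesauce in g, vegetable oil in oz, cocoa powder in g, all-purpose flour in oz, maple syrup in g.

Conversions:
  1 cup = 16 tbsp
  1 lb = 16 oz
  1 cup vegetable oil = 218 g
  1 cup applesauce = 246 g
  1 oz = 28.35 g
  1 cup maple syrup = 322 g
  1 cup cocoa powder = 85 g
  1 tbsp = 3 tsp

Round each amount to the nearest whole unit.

Scaling factor: 17/6.
powdered sugar: 2 lb × 17/6 × 16 oz/lb × 28.35 g/oz ≈ 2570 g
applesauce: (1 tbsp + 2 tsp = 5/3 tbsp) × 17/6 ÷ 16 tbsp/cup × 246 g/cup ≈ 73 g
vegetable oil: 1/3 cup × 17/6 × 218 g/cup ÷ 28.35 g/oz ≈ 7 oz
cocoa powder: 10 tbsp × 17/6 ÷ 16 tbsp/cup × 85 g/cup ≈ 151 g
all-purpose flour: 140 g × 17/6 ÷ 28.35 g/oz ≈ 14 oz
maple syrup: 2 cup × 17/6 × 322 g/cup ≈ 1825 g

powdered sugar: 2570 g; applesauce: 73 g; vegetable oil: 7 oz; cocoa powder: 151 g; all-purpose flour: 14 oz; maple syrup: 1825 g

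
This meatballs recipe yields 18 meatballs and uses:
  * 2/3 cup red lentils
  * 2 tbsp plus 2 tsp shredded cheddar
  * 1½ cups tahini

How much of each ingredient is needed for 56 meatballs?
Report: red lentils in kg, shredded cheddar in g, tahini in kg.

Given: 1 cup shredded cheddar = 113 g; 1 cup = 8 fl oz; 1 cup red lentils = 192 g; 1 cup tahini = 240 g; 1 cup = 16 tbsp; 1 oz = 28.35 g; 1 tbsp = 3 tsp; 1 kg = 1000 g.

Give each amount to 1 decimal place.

red lentils: 0.4 kg; shredded cheddar: 58.6 g; tahini: 1.1 kg

Scaling factor: 56/18 = 28/9.
red lentils: 2/3 cup × 28/9 × 192 g/cup ÷ 1000 g/kg ≈ 0.4 kg
shredded cheddar: (2 tbsp + 2 tsp = 8/3 tbsp) × 28/9 ÷ 16 tbsp/cup × 113 g/cup ≈ 58.6 g
tahini: 1.5 cup × 28/9 × 240 g/cup ÷ 1000 g/kg ≈ 1.1 kg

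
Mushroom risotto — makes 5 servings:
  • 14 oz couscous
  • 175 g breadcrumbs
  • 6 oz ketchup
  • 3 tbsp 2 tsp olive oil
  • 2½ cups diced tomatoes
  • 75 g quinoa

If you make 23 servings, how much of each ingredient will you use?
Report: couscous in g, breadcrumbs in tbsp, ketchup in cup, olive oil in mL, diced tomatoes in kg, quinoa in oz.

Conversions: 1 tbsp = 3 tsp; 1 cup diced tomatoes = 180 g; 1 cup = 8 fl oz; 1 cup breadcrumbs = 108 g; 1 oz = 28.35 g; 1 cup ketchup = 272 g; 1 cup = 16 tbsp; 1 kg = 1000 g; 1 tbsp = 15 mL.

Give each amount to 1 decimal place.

couscous: 1825.7 g; breadcrumbs: 119.3 tbsp; ketchup: 2.9 cup; olive oil: 253.0 mL; diced tomatoes: 2.1 kg; quinoa: 12.2 oz

Scaling factor: 23/5 = 4.6.
couscous: 14 oz × 23/5 × 28.35 g/oz ≈ 1825.7 g
breadcrumbs: 175 g × 23/5 ÷ 108 g/cup × 16 tbsp/cup ≈ 119.3 tbsp
ketchup: 6 oz × 23/5 × 28.35 g/oz ÷ 272 g/cup ≈ 2.9 cup
olive oil: (3 tbsp + 2 tsp = 11/3 tbsp) × 23/5 × 15 mL/tbsp = 253.0 mL
diced tomatoes: 2.5 cup × 23/5 × 180 g/cup ÷ 1000 g/kg ≈ 2.1 kg
quinoa: 75 g × 23/5 ÷ 28.35 g/oz ≈ 12.2 oz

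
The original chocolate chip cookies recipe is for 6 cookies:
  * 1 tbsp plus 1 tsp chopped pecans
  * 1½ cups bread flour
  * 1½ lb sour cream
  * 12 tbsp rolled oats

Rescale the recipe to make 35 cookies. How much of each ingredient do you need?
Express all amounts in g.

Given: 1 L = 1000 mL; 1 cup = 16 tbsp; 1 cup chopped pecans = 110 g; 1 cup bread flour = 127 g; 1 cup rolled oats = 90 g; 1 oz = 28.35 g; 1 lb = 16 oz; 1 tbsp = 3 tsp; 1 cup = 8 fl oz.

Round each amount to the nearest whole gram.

Scaling factor: 35/6.
chopped pecans: (1 tbsp + 1 tsp = 4/3 tbsp) × 35/6 ÷ 16 tbsp/cup × 110 g/cup ≈ 53 g
bread flour: 1.5 cup × 35/6 × 127 g/cup ≈ 1111 g
sour cream: 1.5 lb × 35/6 × 16 oz/lb × 28.35 g/oz = 3969 g
rolled oats: 12 tbsp × 35/6 ÷ 16 tbsp/cup × 90 g/cup ≈ 394 g

chopped pecans: 53 g; bread flour: 1111 g; sour cream: 3969 g; rolled oats: 394 g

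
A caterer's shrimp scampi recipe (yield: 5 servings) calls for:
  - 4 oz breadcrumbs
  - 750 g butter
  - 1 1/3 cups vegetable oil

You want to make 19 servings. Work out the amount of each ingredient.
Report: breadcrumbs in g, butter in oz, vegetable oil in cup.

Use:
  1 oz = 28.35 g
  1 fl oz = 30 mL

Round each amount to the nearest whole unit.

Scaling factor: 19/5 = 3.8.
breadcrumbs: 4 oz × 19/5 × 28.35 g/oz ≈ 431 g
butter: 750 g × 19/5 ÷ 28.35 g/oz ≈ 101 oz
vegetable oil: 4/3 cup × 19/5 ≈ 5 cup

breadcrumbs: 431 g; butter: 101 oz; vegetable oil: 5 cup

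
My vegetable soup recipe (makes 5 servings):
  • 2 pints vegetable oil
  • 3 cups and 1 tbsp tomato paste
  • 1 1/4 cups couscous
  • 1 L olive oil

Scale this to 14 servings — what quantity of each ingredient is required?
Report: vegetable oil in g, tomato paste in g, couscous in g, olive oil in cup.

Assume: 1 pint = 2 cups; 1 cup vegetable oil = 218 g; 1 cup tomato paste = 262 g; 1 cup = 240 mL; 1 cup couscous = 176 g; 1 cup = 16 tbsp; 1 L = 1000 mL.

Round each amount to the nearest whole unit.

Scaling factor: 14/5 = 2.8.
vegetable oil: 2 pint × 14/5 × 2 cup/pint × 218 g/cup ≈ 2442 g
tomato paste: (3 cup + 1 tbsp = 3.0625 cup) × 14/5 × 262 g/cup ≈ 2247 g
couscous: 1.25 cup × 14/5 × 176 g/cup = 616 g
olive oil: 1 L × 14/5 × 1000 mL/L ÷ 240 mL/cup ≈ 12 cup

vegetable oil: 2442 g; tomato paste: 2247 g; couscous: 616 g; olive oil: 12 cup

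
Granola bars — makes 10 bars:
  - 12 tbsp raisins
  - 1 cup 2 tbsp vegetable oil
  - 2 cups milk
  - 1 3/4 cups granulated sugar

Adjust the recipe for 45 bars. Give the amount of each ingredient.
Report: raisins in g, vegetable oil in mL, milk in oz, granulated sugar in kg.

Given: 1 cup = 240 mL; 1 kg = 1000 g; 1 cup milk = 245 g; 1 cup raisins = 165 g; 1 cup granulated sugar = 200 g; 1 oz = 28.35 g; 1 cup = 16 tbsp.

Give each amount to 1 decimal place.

Scaling factor: 45/10 = 9/2 = 4.5.
raisins: 12 tbsp × 9/2 ÷ 16 tbsp/cup × 165 g/cup ≈ 556.9 g
vegetable oil: (1 cup + 2 tbsp = 1.125 cup) × 9/2 × 240 mL/cup = 1215.0 mL
milk: 2 cup × 9/2 × 245 g/cup ÷ 28.35 g/oz ≈ 77.8 oz
granulated sugar: 1.75 cup × 9/2 × 200 g/cup ÷ 1000 g/kg ≈ 1.6 kg

raisins: 556.9 g; vegetable oil: 1215.0 mL; milk: 77.8 oz; granulated sugar: 1.6 kg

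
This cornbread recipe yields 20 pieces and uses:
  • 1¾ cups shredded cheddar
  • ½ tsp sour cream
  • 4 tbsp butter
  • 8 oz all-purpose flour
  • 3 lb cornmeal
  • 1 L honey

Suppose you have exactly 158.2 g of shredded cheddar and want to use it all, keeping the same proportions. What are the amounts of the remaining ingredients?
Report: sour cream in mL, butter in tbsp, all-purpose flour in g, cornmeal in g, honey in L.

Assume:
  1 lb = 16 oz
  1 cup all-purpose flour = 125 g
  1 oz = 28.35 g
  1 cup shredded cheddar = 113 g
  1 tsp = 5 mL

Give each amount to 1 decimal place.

sour cream: 2.0 mL; butter: 3.2 tbsp; all-purpose flour: 181.4 g; cornmeal: 1088.6 g; honey: 0.8 L

The original recipe has 197.75 g of shredded cheddar, so the scaling factor is 158.2 ÷ 197.75 = 4/5 = 0.8.
sour cream: 0.5 tsp × 4/5 × 5 mL/tsp = 2.0 mL
butter: 4 tbsp × 4/5 = 3.2 tbsp
all-purpose flour: 8 oz × 4/5 × 28.35 g/oz ≈ 181.4 g
cornmeal: 3 lb × 4/5 × 16 oz/lb × 28.35 g/oz ≈ 1088.6 g
honey: 1 L × 4/5 = 0.8 L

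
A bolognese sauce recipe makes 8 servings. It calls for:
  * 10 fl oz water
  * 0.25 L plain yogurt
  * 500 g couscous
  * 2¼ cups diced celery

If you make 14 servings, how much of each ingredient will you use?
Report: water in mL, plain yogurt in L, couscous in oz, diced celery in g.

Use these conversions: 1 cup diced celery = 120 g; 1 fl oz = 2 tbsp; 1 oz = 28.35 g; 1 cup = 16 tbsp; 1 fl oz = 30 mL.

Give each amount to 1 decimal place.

Scaling factor: 14/8 = 7/4 = 1.75.
water: 10 fl oz × 7/4 × 30 mL/fl oz = 525.0 mL
plain yogurt: 0.25 L × 7/4 ≈ 0.4 L
couscous: 500 g × 7/4 ÷ 28.35 g/oz ≈ 30.9 oz
diced celery: 2.25 cup × 7/4 × 120 g/cup = 472.5 g

water: 525.0 mL; plain yogurt: 0.4 L; couscous: 30.9 oz; diced celery: 472.5 g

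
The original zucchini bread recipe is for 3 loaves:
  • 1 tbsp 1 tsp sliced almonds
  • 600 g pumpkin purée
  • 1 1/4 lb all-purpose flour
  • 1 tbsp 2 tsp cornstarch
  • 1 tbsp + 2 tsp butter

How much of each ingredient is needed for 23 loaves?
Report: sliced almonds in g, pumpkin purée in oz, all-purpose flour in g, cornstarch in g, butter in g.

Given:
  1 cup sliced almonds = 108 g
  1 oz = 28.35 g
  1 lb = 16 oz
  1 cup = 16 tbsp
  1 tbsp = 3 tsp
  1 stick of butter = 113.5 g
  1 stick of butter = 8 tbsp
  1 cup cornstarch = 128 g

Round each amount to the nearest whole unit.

sliced almonds: 69 g; pumpkin purée: 162 oz; all-purpose flour: 4347 g; cornstarch: 102 g; butter: 181 g

Scaling factor: 23/3.
sliced almonds: (1 tbsp + 1 tsp = 4/3 tbsp) × 23/3 ÷ 16 tbsp/cup × 108 g/cup = 69 g
pumpkin purée: 600 g × 23/3 ÷ 28.35 g/oz ≈ 162 oz
all-purpose flour: 1.25 lb × 23/3 × 16 oz/lb × 28.35 g/oz = 4347 g
cornstarch: (1 tbsp + 2 tsp = 5/3 tbsp) × 23/3 ÷ 16 tbsp/cup × 128 g/cup ≈ 102 g
butter: (1 tbsp + 2 tsp = 5/3 tbsp) × 23/3 ÷ 8 tbsp/stick × 113.5 g/stick ≈ 181 g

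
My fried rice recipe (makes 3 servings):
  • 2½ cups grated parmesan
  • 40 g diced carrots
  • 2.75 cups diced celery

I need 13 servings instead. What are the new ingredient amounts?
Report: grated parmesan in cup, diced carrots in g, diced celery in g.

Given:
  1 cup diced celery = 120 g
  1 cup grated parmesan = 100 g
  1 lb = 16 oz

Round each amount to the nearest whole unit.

grated parmesan: 11 cup; diced carrots: 173 g; diced celery: 1430 g

Scaling factor: 13/3.
grated parmesan: 2.5 cup × 13/3 ≈ 11 cup
diced carrots: 40 g × 13/3 ≈ 173 g
diced celery: 2.75 cup × 13/3 × 120 g/cup = 1430 g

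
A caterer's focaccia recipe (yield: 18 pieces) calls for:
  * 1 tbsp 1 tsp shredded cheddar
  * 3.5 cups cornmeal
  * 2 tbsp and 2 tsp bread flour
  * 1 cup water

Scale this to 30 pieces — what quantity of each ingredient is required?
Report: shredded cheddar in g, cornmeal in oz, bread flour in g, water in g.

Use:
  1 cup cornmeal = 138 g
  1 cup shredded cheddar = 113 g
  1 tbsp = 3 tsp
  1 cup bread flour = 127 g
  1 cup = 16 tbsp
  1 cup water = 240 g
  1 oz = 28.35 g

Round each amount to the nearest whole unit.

Scaling factor: 30/18 = 5/3.
shredded cheddar: (1 tbsp + 1 tsp = 4/3 tbsp) × 5/3 ÷ 16 tbsp/cup × 113 g/cup ≈ 16 g
cornmeal: 3.5 cup × 5/3 × 138 g/cup ÷ 28.35 g/oz ≈ 28 oz
bread flour: (2 tbsp + 2 tsp = 8/3 tbsp) × 5/3 ÷ 16 tbsp/cup × 127 g/cup ≈ 35 g
water: 1 cup × 5/3 × 240 g/cup = 400 g

shredded cheddar: 16 g; cornmeal: 28 oz; bread flour: 35 g; water: 400 g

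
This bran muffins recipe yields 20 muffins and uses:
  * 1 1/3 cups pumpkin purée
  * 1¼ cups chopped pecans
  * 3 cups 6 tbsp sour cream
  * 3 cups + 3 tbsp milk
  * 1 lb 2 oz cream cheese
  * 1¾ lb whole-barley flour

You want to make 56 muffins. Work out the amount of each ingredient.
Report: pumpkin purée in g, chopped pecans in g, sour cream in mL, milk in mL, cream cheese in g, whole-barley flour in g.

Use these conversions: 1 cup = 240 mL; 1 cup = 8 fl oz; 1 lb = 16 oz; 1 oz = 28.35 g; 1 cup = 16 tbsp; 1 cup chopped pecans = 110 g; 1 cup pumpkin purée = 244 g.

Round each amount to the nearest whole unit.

pumpkin purée: 911 g; chopped pecans: 385 g; sour cream: 2268 mL; milk: 2142 mL; cream cheese: 1429 g; whole-barley flour: 2223 g

Scaling factor: 56/20 = 14/5 = 2.8.
pumpkin purée: 4/3 cup × 14/5 × 244 g/cup ≈ 911 g
chopped pecans: 1.25 cup × 14/5 × 110 g/cup = 385 g
sour cream: (3 cup + 6 tbsp = 3.375 cup) × 14/5 × 240 mL/cup = 2268 mL
milk: (3 cup + 3 tbsp = 3.1875 cup) × 14/5 × 240 mL/cup = 2142 mL
cream cheese: (1 lb + 2 oz = 1.125 lb) × 14/5 × 16 oz/lb × 28.35 g/oz ≈ 1429 g
whole-barley flour: 1.75 lb × 14/5 × 16 oz/lb × 28.35 g/oz ≈ 2223 g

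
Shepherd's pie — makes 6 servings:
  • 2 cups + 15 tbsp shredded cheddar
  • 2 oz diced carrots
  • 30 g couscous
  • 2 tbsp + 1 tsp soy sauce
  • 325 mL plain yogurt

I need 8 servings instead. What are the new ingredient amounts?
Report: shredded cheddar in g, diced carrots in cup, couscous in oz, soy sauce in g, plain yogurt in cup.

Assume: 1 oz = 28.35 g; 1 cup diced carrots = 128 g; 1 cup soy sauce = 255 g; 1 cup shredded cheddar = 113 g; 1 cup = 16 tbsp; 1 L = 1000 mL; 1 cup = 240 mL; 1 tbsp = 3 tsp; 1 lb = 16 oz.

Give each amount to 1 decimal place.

Scaling factor: 8/6 = 4/3.
shredded cheddar: (2 cup + 15 tbsp = 2.9375 cup) × 4/3 × 113 g/cup ≈ 442.6 g
diced carrots: 2 oz × 4/3 × 28.35 g/oz ÷ 128 g/cup ≈ 0.6 cup
couscous: 30 g × 4/3 ÷ 28.35 g/oz ≈ 1.4 oz
soy sauce: (2 tbsp + 1 tsp = 7/3 tbsp) × 4/3 ÷ 16 tbsp/cup × 255 g/cup ≈ 49.6 g
plain yogurt: 325 mL × 4/3 ÷ 240 mL/cup ≈ 1.8 cup

shredded cheddar: 442.6 g; diced carrots: 0.6 cup; couscous: 1.4 oz; soy sauce: 49.6 g; plain yogurt: 1.8 cup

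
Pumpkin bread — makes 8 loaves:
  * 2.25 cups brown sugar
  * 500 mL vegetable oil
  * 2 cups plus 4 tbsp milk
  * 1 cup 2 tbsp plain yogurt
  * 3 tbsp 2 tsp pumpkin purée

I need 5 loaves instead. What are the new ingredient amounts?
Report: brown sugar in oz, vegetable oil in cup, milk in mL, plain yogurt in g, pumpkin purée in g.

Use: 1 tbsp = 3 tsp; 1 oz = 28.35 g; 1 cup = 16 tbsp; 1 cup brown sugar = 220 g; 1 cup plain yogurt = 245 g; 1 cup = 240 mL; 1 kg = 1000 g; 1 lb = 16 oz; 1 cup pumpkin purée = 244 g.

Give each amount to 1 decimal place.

brown sugar: 10.9 oz; vegetable oil: 1.3 cup; milk: 337.5 mL; plain yogurt: 172.3 g; pumpkin purée: 34.9 g

Scaling factor: 5/8 = 0.625.
brown sugar: 2.25 cup × 5/8 × 220 g/cup ÷ 28.35 g/oz ≈ 10.9 oz
vegetable oil: 500 mL × 5/8 ÷ 240 mL/cup ≈ 1.3 cup
milk: (2 cup + 4 tbsp = 2.25 cup) × 5/8 × 240 mL/cup = 337.5 mL
plain yogurt: (1 cup + 2 tbsp = 1.125 cup) × 5/8 × 245 g/cup ≈ 172.3 g
pumpkin purée: (3 tbsp + 2 tsp = 11/3 tbsp) × 5/8 ÷ 16 tbsp/cup × 244 g/cup ≈ 34.9 g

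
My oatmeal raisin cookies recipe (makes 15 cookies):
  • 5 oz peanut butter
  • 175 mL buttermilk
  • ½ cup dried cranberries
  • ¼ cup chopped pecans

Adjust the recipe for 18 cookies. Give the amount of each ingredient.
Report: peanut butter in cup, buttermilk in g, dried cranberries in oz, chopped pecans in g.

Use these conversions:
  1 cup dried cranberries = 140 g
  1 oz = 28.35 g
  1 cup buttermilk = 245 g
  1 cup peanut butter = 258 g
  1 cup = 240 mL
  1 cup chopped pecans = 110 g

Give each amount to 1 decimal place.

Scaling factor: 18/15 = 6/5 = 1.2.
peanut butter: 5 oz × 6/5 × 28.35 g/oz ÷ 258 g/cup ≈ 0.7 cup
buttermilk: 175 mL × 6/5 ÷ 240 mL/cup × 245 g/cup ≈ 214.4 g
dried cranberries: 0.5 cup × 6/5 × 140 g/cup ÷ 28.35 g/oz ≈ 3.0 oz
chopped pecans: 0.25 cup × 6/5 × 110 g/cup = 33.0 g

peanut butter: 0.7 cup; buttermilk: 214.4 g; dried cranberries: 3.0 oz; chopped pecans: 33.0 g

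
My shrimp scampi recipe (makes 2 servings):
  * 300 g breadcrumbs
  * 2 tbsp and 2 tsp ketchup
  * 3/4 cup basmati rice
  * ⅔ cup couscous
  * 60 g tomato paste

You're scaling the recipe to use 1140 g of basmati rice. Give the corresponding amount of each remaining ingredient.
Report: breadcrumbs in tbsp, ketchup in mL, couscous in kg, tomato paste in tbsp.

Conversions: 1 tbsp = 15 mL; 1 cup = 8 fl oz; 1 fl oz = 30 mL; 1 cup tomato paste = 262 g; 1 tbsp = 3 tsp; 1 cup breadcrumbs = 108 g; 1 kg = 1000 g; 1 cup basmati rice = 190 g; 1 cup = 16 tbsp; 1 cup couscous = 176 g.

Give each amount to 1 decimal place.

breadcrumbs: 355.6 tbsp; ketchup: 320.0 mL; couscous: 0.9 kg; tomato paste: 29.3 tbsp

The original recipe has 142.5 g of basmati rice, so the scaling factor is 1140 ÷ 142.5 = 8.
breadcrumbs: 300 g × 8 ÷ 108 g/cup × 16 tbsp/cup ≈ 355.6 tbsp
ketchup: (2 tbsp + 2 tsp = 8/3 tbsp) × 8 × 15 mL/tbsp = 320.0 mL
couscous: 2/3 cup × 8 × 176 g/cup ÷ 1000 g/kg ≈ 0.9 kg
tomato paste: 60 g × 8 ÷ 262 g/cup × 16 tbsp/cup ≈ 29.3 tbsp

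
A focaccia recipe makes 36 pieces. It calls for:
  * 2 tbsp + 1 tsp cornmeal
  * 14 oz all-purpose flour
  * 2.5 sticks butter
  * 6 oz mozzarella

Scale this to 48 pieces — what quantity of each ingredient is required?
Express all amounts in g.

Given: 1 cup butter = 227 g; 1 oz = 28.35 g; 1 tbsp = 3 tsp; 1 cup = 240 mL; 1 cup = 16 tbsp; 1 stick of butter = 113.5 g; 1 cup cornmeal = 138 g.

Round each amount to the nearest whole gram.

Scaling factor: 48/36 = 4/3.
cornmeal: (2 tbsp + 1 tsp = 7/3 tbsp) × 4/3 ÷ 16 tbsp/cup × 138 g/cup ≈ 27 g
all-purpose flour: 14 oz × 4/3 × 28.35 g/oz ≈ 529 g
butter: 2.5 stick × 4/3 × 113.5 g/stick ≈ 378 g
mozzarella: 6 oz × 4/3 × 28.35 g/oz ≈ 227 g

cornmeal: 27 g; all-purpose flour: 529 g; butter: 378 g; mozzarella: 227 g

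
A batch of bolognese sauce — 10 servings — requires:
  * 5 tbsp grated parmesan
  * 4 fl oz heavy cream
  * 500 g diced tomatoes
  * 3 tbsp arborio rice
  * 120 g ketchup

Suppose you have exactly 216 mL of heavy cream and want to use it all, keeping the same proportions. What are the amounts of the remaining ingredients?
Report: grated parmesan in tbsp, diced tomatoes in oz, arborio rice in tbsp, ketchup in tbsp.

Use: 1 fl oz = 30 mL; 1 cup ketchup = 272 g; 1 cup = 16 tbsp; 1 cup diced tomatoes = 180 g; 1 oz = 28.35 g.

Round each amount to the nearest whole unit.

grated parmesan: 9 tbsp; diced tomatoes: 32 oz; arborio rice: 5 tbsp; ketchup: 13 tbsp

The original recipe has 120 mL of heavy cream, so the scaling factor is 216 ÷ 120 = 9/5 = 1.8.
grated parmesan: 5 tbsp × 9/5 = 9 tbsp
diced tomatoes: 500 g × 9/5 ÷ 28.35 g/oz ≈ 32 oz
arborio rice: 3 tbsp × 9/5 ≈ 5 tbsp
ketchup: 120 g × 9/5 ÷ 272 g/cup × 16 tbsp/cup ≈ 13 tbsp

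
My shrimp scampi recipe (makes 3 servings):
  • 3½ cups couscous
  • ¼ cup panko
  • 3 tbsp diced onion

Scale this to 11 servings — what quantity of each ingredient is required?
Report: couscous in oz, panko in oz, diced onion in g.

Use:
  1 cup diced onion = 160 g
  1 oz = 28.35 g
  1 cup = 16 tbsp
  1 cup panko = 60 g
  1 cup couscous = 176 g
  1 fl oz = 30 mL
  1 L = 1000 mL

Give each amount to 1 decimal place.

couscous: 79.7 oz; panko: 1.9 oz; diced onion: 110.0 g

Scaling factor: 11/3.
couscous: 3.5 cup × 11/3 × 176 g/cup ÷ 28.35 g/oz ≈ 79.7 oz
panko: 0.25 cup × 11/3 × 60 g/cup ÷ 28.35 g/oz ≈ 1.9 oz
diced onion: 3 tbsp × 11/3 ÷ 16 tbsp/cup × 160 g/cup = 110.0 g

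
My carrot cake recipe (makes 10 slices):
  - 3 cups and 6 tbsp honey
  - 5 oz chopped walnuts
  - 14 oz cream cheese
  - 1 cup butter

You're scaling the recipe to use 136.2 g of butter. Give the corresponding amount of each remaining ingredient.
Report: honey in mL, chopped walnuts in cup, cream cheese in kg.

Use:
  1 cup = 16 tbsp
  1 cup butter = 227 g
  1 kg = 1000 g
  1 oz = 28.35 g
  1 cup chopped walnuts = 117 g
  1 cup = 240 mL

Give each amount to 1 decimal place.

The original recipe has 227 g of butter, so the scaling factor is 136.2 ÷ 227 = 3/5 = 0.6.
honey: (3 cup + 6 tbsp = 3.375 cup) × 3/5 × 240 mL/cup = 486.0 mL
chopped walnuts: 5 oz × 3/5 × 28.35 g/oz ÷ 117 g/cup ≈ 0.7 cup
cream cheese: 14 oz × 3/5 × 28.35 g/oz ÷ 1000 g/kg ≈ 0.2 kg

honey: 486.0 mL; chopped walnuts: 0.7 cup; cream cheese: 0.2 kg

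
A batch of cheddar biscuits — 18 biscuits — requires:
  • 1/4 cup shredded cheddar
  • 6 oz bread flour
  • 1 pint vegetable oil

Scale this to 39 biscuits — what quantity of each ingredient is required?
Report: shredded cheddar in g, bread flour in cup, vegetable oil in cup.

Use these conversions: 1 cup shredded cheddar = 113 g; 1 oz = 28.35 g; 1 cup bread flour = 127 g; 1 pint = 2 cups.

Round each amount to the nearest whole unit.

shredded cheddar: 61 g; bread flour: 3 cup; vegetable oil: 4 cup

Scaling factor: 39/18 = 13/6.
shredded cheddar: 0.25 cup × 13/6 × 113 g/cup ≈ 61 g
bread flour: 6 oz × 13/6 × 28.35 g/oz ÷ 127 g/cup ≈ 3 cup
vegetable oil: 1 pint × 13/6 × 2 cup/pint ≈ 4 cup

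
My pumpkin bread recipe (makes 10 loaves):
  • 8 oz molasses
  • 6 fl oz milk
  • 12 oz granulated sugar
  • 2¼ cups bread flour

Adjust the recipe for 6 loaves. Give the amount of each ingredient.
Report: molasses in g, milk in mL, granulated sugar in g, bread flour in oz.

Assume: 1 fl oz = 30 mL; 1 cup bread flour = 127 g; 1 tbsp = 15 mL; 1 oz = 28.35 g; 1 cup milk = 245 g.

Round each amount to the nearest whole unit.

Scaling factor: 6/10 = 3/5 = 0.6.
molasses: 8 oz × 3/5 × 28.35 g/oz ≈ 136 g
milk: 6 fl oz × 3/5 × 30 mL/fl oz = 108 mL
granulated sugar: 12 oz × 3/5 × 28.35 g/oz ≈ 204 g
bread flour: 2.25 cup × 3/5 × 127 g/cup ÷ 28.35 g/oz ≈ 6 oz

molasses: 136 g; milk: 108 mL; granulated sugar: 204 g; bread flour: 6 oz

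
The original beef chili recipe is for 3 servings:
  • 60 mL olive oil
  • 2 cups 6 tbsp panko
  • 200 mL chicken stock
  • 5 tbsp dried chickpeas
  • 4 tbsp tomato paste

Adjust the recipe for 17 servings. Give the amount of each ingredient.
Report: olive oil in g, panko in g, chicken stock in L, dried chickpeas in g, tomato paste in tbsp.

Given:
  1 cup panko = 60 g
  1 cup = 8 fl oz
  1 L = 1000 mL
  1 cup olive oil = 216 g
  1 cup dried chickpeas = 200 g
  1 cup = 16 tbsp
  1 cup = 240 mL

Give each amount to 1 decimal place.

Scaling factor: 17/3.
olive oil: 60 mL × 17/3 ÷ 240 mL/cup × 216 g/cup = 306.0 g
panko: (2 cup + 6 tbsp = 2.375 cup) × 17/3 × 60 g/cup = 807.5 g
chicken stock: 200 mL × 17/3 ÷ 1000 mL/L ≈ 1.1 L
dried chickpeas: 5 tbsp × 17/3 ÷ 16 tbsp/cup × 200 g/cup ≈ 354.2 g
tomato paste: 4 tbsp × 17/3 ≈ 22.7 tbsp

olive oil: 306.0 g; panko: 807.5 g; chicken stock: 1.1 L; dried chickpeas: 354.2 g; tomato paste: 22.7 tbsp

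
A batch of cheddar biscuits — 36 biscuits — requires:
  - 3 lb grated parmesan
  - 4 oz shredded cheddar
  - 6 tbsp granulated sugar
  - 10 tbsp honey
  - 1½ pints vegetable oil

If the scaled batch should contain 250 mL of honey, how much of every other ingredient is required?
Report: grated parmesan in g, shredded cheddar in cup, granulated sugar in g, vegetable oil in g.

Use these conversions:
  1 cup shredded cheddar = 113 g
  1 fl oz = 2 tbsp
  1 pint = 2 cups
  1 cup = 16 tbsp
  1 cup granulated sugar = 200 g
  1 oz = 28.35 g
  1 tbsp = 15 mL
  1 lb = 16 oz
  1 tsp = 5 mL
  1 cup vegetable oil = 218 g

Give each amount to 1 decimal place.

The original recipe has 150 mL of honey, so the scaling factor is 250 ÷ 150 = 5/3.
grated parmesan: 3 lb × 5/3 × 16 oz/lb × 28.35 g/oz = 2268.0 g
shredded cheddar: 4 oz × 5/3 × 28.35 g/oz ÷ 113 g/cup ≈ 1.7 cup
granulated sugar: 6 tbsp × 5/3 ÷ 16 tbsp/cup × 200 g/cup = 125.0 g
vegetable oil: 1.5 pint × 5/3 × 2 cup/pint × 218 g/cup = 1090.0 g

grated parmesan: 2268.0 g; shredded cheddar: 1.7 cup; granulated sugar: 125.0 g; vegetable oil: 1090.0 g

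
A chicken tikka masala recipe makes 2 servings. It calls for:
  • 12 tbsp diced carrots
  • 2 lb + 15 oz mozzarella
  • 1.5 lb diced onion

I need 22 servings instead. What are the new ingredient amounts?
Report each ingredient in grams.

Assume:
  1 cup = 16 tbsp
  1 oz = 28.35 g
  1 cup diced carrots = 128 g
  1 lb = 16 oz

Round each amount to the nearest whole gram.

diced carrots: 1056 g; mozzarella: 14657 g; diced onion: 7484 g

Scaling factor: 22/2 = 11.
diced carrots: 12 tbsp × 11 ÷ 16 tbsp/cup × 128 g/cup = 1056 g
mozzarella: (2 lb + 15 oz = 2.9375 lb) × 11 × 16 oz/lb × 28.35 g/oz ≈ 14657 g
diced onion: 1.5 lb × 11 × 16 oz/lb × 28.35 g/oz ≈ 7484 g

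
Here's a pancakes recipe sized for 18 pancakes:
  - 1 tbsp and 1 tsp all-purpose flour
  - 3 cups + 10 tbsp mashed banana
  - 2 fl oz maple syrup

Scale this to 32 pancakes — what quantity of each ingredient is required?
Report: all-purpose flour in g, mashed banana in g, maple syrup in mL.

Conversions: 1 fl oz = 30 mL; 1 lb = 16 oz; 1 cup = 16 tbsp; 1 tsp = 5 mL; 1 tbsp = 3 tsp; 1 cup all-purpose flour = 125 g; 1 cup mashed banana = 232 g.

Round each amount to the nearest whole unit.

Scaling factor: 32/18 = 16/9.
all-purpose flour: (1 tbsp + 1 tsp = 4/3 tbsp) × 16/9 ÷ 16 tbsp/cup × 125 g/cup ≈ 19 g
mashed banana: (3 cup + 10 tbsp = 3.625 cup) × 16/9 × 232 g/cup ≈ 1495 g
maple syrup: 2 fl oz × 16/9 × 30 mL/fl oz ≈ 107 mL

all-purpose flour: 19 g; mashed banana: 1495 g; maple syrup: 107 mL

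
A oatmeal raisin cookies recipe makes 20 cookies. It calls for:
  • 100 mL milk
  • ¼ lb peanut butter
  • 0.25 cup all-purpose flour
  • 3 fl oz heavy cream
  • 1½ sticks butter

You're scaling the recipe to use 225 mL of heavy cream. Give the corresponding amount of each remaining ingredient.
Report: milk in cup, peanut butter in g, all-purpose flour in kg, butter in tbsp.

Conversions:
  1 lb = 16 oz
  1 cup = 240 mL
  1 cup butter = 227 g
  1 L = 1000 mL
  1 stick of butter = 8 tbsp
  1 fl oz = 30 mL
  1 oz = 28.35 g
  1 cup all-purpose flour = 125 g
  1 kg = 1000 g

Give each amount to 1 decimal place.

milk: 1.0 cup; peanut butter: 283.5 g; all-purpose flour: 0.1 kg; butter: 30.0 tbsp

The original recipe has 90 mL of heavy cream, so the scaling factor is 225 ÷ 90 = 5/2 = 2.5.
milk: 100 mL × 5/2 ÷ 240 mL/cup ≈ 1.0 cup
peanut butter: 0.25 lb × 5/2 × 16 oz/lb × 28.35 g/oz = 283.5 g
all-purpose flour: 0.25 cup × 5/2 × 125 g/cup ÷ 1000 g/kg ≈ 0.1 kg
butter: 1.5 stick × 5/2 × 8 tbsp/stick = 30.0 tbsp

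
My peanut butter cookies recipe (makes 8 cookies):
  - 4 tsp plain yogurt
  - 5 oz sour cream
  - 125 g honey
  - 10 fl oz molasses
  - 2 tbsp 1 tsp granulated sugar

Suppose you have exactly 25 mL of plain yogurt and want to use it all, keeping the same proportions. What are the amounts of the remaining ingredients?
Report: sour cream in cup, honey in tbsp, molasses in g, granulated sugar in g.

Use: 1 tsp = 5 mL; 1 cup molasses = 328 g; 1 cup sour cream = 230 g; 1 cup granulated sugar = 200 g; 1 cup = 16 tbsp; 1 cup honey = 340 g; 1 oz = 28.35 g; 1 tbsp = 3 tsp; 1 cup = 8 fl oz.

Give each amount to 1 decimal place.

sour cream: 0.8 cup; honey: 7.4 tbsp; molasses: 512.5 g; granulated sugar: 36.5 g

The original recipe has 20 mL of plain yogurt, so the scaling factor is 25 ÷ 20 = 5/4 = 1.25.
sour cream: 5 oz × 5/4 × 28.35 g/oz ÷ 230 g/cup ≈ 0.8 cup
honey: 125 g × 5/4 ÷ 340 g/cup × 16 tbsp/cup ≈ 7.4 tbsp
molasses: 10 fl oz × 5/4 ÷ 8 fl oz/cup × 328 g/cup = 512.5 g
granulated sugar: (2 tbsp + 1 tsp = 7/3 tbsp) × 5/4 ÷ 16 tbsp/cup × 200 g/cup ≈ 36.5 g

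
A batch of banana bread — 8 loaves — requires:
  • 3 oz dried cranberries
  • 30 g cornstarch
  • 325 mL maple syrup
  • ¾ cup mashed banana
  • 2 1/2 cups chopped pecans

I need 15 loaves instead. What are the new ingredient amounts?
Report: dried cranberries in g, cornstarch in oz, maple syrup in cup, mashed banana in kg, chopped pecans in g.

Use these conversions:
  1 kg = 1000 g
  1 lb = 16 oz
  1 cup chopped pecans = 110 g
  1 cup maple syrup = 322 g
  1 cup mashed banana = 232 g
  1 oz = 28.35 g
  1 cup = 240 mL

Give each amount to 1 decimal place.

dried cranberries: 159.5 g; cornstarch: 2.0 oz; maple syrup: 2.5 cup; mashed banana: 0.3 kg; chopped pecans: 515.6 g

Scaling factor: 15/8 = 1.875.
dried cranberries: 3 oz × 15/8 × 28.35 g/oz ≈ 159.5 g
cornstarch: 30 g × 15/8 ÷ 28.35 g/oz ≈ 2.0 oz
maple syrup: 325 mL × 15/8 ÷ 240 mL/cup ≈ 2.5 cup
mashed banana: 0.75 cup × 15/8 × 232 g/cup ÷ 1000 g/kg ≈ 0.3 kg
chopped pecans: 2.5 cup × 15/8 × 110 g/cup ≈ 515.6 g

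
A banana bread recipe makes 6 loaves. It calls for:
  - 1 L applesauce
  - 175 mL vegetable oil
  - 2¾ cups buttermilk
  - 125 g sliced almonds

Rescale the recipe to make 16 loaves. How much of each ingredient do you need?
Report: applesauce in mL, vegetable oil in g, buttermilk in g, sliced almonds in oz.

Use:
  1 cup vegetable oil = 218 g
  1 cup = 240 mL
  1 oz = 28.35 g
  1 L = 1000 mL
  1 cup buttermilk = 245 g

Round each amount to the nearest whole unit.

Scaling factor: 16/6 = 8/3.
applesauce: 1 L × 8/3 × 1000 mL/L ≈ 2667 mL
vegetable oil: 175 mL × 8/3 ÷ 240 mL/cup × 218 g/cup ≈ 424 g
buttermilk: 2.75 cup × 8/3 × 245 g/cup ≈ 1797 g
sliced almonds: 125 g × 8/3 ÷ 28.35 g/oz ≈ 12 oz

applesauce: 2667 mL; vegetable oil: 424 g; buttermilk: 1797 g; sliced almonds: 12 oz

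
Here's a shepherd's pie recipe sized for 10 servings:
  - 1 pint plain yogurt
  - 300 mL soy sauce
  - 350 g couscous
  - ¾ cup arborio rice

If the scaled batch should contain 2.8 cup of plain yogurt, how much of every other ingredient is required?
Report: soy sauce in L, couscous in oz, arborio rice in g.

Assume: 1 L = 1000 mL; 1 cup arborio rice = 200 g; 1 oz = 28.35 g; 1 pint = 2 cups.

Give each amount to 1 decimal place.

The original recipe has 2 cup of plain yogurt, so the scaling factor is 2.8 ÷ 2 = 7/5 = 1.4.
soy sauce: 300 mL × 7/5 ÷ 1000 mL/L ≈ 0.4 L
couscous: 350 g × 7/5 ÷ 28.35 g/oz ≈ 17.3 oz
arborio rice: 0.75 cup × 7/5 × 200 g/cup = 210.0 g

soy sauce: 0.4 L; couscous: 17.3 oz; arborio rice: 210.0 g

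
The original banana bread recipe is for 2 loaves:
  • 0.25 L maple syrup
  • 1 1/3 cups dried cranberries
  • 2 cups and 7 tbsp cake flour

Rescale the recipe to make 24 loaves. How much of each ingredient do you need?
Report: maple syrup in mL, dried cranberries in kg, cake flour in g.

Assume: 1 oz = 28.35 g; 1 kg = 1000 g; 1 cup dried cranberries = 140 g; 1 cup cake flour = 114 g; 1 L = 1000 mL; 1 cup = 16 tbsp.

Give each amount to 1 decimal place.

maple syrup: 3000.0 mL; dried cranberries: 2.2 kg; cake flour: 3334.5 g

Scaling factor: 24/2 = 12.
maple syrup: 0.25 L × 12 × 1000 mL/L = 3000.0 mL
dried cranberries: 4/3 cup × 12 × 140 g/cup ÷ 1000 g/kg ≈ 2.2 kg
cake flour: (2 cup + 7 tbsp = 2.4375 cup) × 12 × 114 g/cup = 3334.5 g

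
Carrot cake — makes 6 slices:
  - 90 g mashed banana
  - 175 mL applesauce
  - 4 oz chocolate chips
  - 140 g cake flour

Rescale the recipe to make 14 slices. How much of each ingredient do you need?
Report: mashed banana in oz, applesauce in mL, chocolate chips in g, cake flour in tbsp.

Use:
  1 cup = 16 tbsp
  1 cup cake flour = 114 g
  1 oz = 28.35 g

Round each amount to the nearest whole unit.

Scaling factor: 14/6 = 7/3.
mashed banana: 90 g × 7/3 ÷ 28.35 g/oz ≈ 7 oz
applesauce: 175 mL × 7/3 ≈ 408 mL
chocolate chips: 4 oz × 7/3 × 28.35 g/oz ≈ 265 g
cake flour: 140 g × 7/3 ÷ 114 g/cup × 16 tbsp/cup ≈ 46 tbsp

mashed banana: 7 oz; applesauce: 408 mL; chocolate chips: 265 g; cake flour: 46 tbsp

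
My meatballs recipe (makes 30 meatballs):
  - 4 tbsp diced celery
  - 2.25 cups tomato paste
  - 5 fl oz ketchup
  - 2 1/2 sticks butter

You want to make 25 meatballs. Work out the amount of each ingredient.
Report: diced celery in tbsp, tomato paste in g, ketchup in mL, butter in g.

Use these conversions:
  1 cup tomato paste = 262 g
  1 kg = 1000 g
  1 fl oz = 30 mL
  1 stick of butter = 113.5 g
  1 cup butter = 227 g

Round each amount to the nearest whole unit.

Scaling factor: 25/30 = 5/6.
diced celery: 4 tbsp × 5/6 ≈ 3 tbsp
tomato paste: 2.25 cup × 5/6 × 262 g/cup ≈ 491 g
ketchup: 5 fl oz × 5/6 × 30 mL/fl oz = 125 mL
butter: 2.5 stick × 5/6 × 113.5 g/stick ≈ 236 g

diced celery: 3 tbsp; tomato paste: 491 g; ketchup: 125 mL; butter: 236 g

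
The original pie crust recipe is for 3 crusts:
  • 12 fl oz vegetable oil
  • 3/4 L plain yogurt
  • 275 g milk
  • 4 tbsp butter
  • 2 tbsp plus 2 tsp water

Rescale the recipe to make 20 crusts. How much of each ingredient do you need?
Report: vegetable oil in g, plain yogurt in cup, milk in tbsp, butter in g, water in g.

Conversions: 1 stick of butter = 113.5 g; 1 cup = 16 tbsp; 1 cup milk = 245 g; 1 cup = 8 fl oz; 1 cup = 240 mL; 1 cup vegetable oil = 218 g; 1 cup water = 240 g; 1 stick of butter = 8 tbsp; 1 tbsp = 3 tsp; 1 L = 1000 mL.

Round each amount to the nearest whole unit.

Scaling factor: 20/3.
vegetable oil: 12 fl oz × 20/3 ÷ 8 fl oz/cup × 218 g/cup = 2180 g
plain yogurt: 0.75 L × 20/3 × 1000 mL/L ÷ 240 mL/cup ≈ 21 cup
milk: 275 g × 20/3 ÷ 245 g/cup × 16 tbsp/cup ≈ 120 tbsp
butter: 4 tbsp × 20/3 ÷ 8 tbsp/stick × 113.5 g/stick ≈ 378 g
water: (2 tbsp + 2 tsp = 8/3 tbsp) × 20/3 ÷ 16 tbsp/cup × 240 g/cup ≈ 267 g

vegetable oil: 2180 g; plain yogurt: 21 cup; milk: 120 tbsp; butter: 378 g; water: 267 g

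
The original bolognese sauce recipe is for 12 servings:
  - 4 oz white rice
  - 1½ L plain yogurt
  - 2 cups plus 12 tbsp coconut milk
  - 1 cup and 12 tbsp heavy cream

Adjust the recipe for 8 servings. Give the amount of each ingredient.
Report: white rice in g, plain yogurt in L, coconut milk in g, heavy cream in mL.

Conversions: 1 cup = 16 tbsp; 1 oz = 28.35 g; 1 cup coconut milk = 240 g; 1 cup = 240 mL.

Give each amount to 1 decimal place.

Scaling factor: 8/12 = 2/3.
white rice: 4 oz × 2/3 × 28.35 g/oz = 75.6 g
plain yogurt: 1.5 L × 2/3 = 1.0 L
coconut milk: (2 cup + 12 tbsp = 2.75 cup) × 2/3 × 240 g/cup = 440.0 g
heavy cream: (1 cup + 12 tbsp = 1.75 cup) × 2/3 × 240 mL/cup = 280.0 mL

white rice: 75.6 g; plain yogurt: 1.0 L; coconut milk: 440.0 g; heavy cream: 280.0 mL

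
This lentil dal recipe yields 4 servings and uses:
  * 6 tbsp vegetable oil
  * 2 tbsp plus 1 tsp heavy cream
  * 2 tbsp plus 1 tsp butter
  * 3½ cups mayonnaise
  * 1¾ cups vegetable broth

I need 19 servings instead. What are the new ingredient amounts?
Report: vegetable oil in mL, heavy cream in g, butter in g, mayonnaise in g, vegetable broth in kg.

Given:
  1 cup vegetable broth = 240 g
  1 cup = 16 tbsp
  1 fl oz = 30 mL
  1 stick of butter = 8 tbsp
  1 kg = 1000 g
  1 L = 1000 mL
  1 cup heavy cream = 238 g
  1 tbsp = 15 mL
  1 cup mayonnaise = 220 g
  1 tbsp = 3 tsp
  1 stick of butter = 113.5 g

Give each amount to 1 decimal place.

Scaling factor: 19/4 = 4.75.
vegetable oil: 6 tbsp × 19/4 × 15 mL/tbsp = 427.5 mL
heavy cream: (2 tbsp + 1 tsp = 7/3 tbsp) × 19/4 ÷ 16 tbsp/cup × 238 g/cup ≈ 164.9 g
butter: (2 tbsp + 1 tsp = 7/3 tbsp) × 19/4 ÷ 8 tbsp/stick × 113.5 g/stick ≈ 157.2 g
mayonnaise: 3.5 cup × 19/4 × 220 g/cup = 3657.5 g
vegetable broth: 1.75 cup × 19/4 × 240 g/cup ÷ 1000 g/kg ≈ 2.0 kg

vegetable oil: 427.5 mL; heavy cream: 164.9 g; butter: 157.2 g; mayonnaise: 3657.5 g; vegetable broth: 2.0 kg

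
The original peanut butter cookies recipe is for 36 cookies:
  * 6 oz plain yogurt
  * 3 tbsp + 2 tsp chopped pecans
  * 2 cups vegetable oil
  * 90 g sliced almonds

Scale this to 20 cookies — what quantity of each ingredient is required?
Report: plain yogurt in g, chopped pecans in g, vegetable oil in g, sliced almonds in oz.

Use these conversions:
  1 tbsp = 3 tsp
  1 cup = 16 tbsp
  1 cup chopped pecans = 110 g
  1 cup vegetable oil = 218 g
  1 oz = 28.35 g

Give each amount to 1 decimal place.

plain yogurt: 94.5 g; chopped pecans: 14.0 g; vegetable oil: 242.2 g; sliced almonds: 1.8 oz

Scaling factor: 20/36 = 5/9.
plain yogurt: 6 oz × 5/9 × 28.35 g/oz = 94.5 g
chopped pecans: (3 tbsp + 2 tsp = 11/3 tbsp) × 5/9 ÷ 16 tbsp/cup × 110 g/cup ≈ 14.0 g
vegetable oil: 2 cup × 5/9 × 218 g/cup ≈ 242.2 g
sliced almonds: 90 g × 5/9 ÷ 28.35 g/oz ≈ 1.8 oz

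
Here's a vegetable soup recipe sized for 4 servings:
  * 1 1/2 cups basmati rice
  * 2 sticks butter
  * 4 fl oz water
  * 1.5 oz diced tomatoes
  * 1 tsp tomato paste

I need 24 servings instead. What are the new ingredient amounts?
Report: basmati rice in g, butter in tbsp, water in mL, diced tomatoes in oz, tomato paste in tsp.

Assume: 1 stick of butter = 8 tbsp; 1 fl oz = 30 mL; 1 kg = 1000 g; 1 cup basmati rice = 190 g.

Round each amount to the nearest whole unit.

Scaling factor: 24/4 = 6.
basmati rice: 1.5 cup × 6 × 190 g/cup = 1710 g
butter: 2 stick × 6 × 8 tbsp/stick = 96 tbsp
water: 4 fl oz × 6 × 30 mL/fl oz = 720 mL
diced tomatoes: 1.5 oz × 6 = 9 oz
tomato paste: 1 tsp × 6 = 6 tsp

basmati rice: 1710 g; butter: 96 tbsp; water: 720 mL; diced tomatoes: 9 oz; tomato paste: 6 tsp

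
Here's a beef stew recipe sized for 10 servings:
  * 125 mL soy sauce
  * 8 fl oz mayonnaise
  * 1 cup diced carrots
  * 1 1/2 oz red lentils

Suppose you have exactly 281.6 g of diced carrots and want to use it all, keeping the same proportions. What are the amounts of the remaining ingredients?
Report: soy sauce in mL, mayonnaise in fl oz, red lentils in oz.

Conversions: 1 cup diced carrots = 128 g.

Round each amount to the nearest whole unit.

The original recipe has 128 g of diced carrots, so the scaling factor is 281.6 ÷ 128 = 11/5 = 2.2.
soy sauce: 125 mL × 11/5 = 275 mL
mayonnaise: 8 fl oz × 11/5 ≈ 18 fl oz
red lentils: 1.5 oz × 11/5 ≈ 3 oz

soy sauce: 275 mL; mayonnaise: 18 fl oz; red lentils: 3 oz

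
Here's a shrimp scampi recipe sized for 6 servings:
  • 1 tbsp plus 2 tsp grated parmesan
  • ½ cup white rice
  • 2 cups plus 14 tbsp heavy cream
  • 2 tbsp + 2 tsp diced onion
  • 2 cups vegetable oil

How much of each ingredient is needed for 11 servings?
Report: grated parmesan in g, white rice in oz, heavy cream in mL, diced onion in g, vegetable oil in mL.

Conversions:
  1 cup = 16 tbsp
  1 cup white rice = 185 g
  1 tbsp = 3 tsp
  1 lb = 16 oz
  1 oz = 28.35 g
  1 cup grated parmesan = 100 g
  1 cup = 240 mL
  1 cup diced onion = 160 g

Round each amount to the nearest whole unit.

Scaling factor: 11/6.
grated parmesan: (1 tbsp + 2 tsp = 5/3 tbsp) × 11/6 ÷ 16 tbsp/cup × 100 g/cup ≈ 19 g
white rice: 0.5 cup × 11/6 × 185 g/cup ÷ 28.35 g/oz ≈ 6 oz
heavy cream: (2 cup + 14 tbsp = 2.875 cup) × 11/6 × 240 mL/cup = 1265 mL
diced onion: (2 tbsp + 2 tsp = 8/3 tbsp) × 11/6 ÷ 16 tbsp/cup × 160 g/cup ≈ 49 g
vegetable oil: 2 cup × 11/6 × 240 mL/cup = 880 mL

grated parmesan: 19 g; white rice: 6 oz; heavy cream: 1265 mL; diced onion: 49 g; vegetable oil: 880 mL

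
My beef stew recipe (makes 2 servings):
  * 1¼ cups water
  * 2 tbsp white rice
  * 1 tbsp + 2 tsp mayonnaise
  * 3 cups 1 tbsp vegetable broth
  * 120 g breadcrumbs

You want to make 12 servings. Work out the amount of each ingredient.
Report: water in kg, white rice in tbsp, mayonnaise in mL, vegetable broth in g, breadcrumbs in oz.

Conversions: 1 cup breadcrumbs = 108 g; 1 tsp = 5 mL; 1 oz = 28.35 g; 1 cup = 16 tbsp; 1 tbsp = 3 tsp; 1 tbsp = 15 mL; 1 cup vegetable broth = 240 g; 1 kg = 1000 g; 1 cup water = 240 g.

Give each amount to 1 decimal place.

Scaling factor: 12/2 = 6.
water: 1.25 cup × 6 × 240 g/cup ÷ 1000 g/kg = 1.8 kg
white rice: 2 tbsp × 6 = 12.0 tbsp
mayonnaise: (1 tbsp + 2 tsp = 5/3 tbsp) × 6 × 15 mL/tbsp = 150.0 mL
vegetable broth: (3 cup + 1 tbsp = 3.0625 cup) × 6 × 240 g/cup = 4410.0 g
breadcrumbs: 120 g × 6 ÷ 28.35 g/oz ≈ 25.4 oz

water: 1.8 kg; white rice: 12.0 tbsp; mayonnaise: 150.0 mL; vegetable broth: 4410.0 g; breadcrumbs: 25.4 oz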